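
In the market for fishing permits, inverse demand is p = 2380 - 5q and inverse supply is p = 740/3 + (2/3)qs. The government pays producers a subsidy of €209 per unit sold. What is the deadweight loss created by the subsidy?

Deadweight loss = 131043/34

Pre-subsidy: 2380 - 5q = 740/3 + (2/3)q gives q* = 6400/17 and p* = 8460/17.
With the subsidy, sellers receive ps = pb + 209 for each unit, where pb is the price buyers pay.
On the curves, pb = 2380 - 5q and ps = 740/3 + (2/3)q; the wedge ps − pb = 209 gives 740/3 + (2/3)q − (2380 - 5q) = 209, so q' = 7027/17.
Then pb = 2380 − 5·(7027/17) = 5325/17 and ps = 740/3 + (2/3)·(7027/17) = 8878/17.
The subsidy expands output by 7027/17 − 6400/17 = 627/17 past the efficient level; on those units the gap between marginal cost and willingness to pay runs from 0 up to 209.
DWL = ½ × 209 × 627/17 = 131043/34.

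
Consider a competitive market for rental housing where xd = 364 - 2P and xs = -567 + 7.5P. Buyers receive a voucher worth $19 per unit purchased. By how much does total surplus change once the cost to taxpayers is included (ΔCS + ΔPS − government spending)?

Net change in total surplus = -$285

Pre-subsidy: 364 - 2P = -567 + 7.5P gives P* = 98, x* = 168.
With the rebate, buyers effectively pay Pb = Ps − 19, where Ps is the price sellers receive.
Demand in terms of Ps becomes xd = 364 − 2(Ps − 19) = 402 - 2Ps. Setting this equal to supply: 402 - 2Ps = -567 + 7.5Ps, so Ps = 102.
Buyers pay Pb = 102 − 19 = 83; x' = -567 + 7.5·102 = 198.
ΔCS = ½(168 + 198)(98 − 83) = 2745; ΔPS = ½(168 + 198)(102 − 98) = 732.
Government spending = 19 × 198 = 3762.
Net change = 2745 + 732 − 3762 = -285. The loss equals the DWL triangle ½·19·30.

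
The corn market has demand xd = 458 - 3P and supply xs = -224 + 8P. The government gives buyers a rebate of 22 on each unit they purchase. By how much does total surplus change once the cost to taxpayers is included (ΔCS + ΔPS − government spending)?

Pre-subsidy: 458 - 3P = -224 + 8P gives P* = 62, x* = 272.
With the rebate, buyers effectively pay Pb = Ps − 22, where Ps is the price sellers receive.
Demand in terms of Ps becomes xd = 458 − 3(Ps − 22) = 524 - 3Ps. Setting this equal to supply: 524 - 3Ps = -224 + 8Ps, so Ps = 68.
Buyers pay Pb = 68 − 22 = 46; x' = -224 + 8·68 = 320.
ΔCS = ½(272 + 320)(62 − 46) = 4736; ΔPS = ½(272 + 320)(68 − 62) = 1776.
Government spending = 22 × 320 = 7040.
Net change = 4736 + 1776 − 7040 = -528. The loss equals the DWL triangle ½·22·48.

Net change in total surplus = -528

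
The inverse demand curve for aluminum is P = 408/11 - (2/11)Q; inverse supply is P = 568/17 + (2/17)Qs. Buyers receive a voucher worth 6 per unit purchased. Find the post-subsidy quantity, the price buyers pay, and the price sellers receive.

Q' = 905/28; buyers pay 437/14; sellers receive 521/14

Pre-subsidy: 408/11 - (2/11)Q = 568/17 + (2/17)Q gives Q* = 86/7 and P* = 244/7.
With the rebate, buyers effectively pay Pb = Ps − 6, where Ps is the price sellers receive.
On the curves, Pb = 408/11 - (2/11)Q and Ps = 568/17 + (2/17)Q; the wedge Ps − Pb = 6 gives 568/17 + (2/17)Q − (408/11 - (2/11)Q) = 6, so Q' = 905/28.
Then Pb = 408/11 − (2/11)·(905/28) = 437/14 and Ps = 568/17 + (2/17)·(905/28) = 521/14.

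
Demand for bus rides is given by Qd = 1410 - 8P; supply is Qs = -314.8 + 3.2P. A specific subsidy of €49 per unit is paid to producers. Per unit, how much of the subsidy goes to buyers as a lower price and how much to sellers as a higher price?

Buyers gain €14 per unit; sellers gain €35 per unit

Pre-subsidy: 1410 - 8P = -314.8 + 3.2P gives P* = 154, Q* = 178.
With the subsidy, sellers receive Ps = Pb + 49 for each unit, where Pb is the price buyers pay.
Supply in terms of Pb becomes Qs = -314.8 + 3.2(Pb + 49) = -158 + 3.2Pb. Setting this equal to demand: 1410 - 8Pb = -158 + 3.2Pb, so Pb = 140.
Sellers receive Ps = 140 + 49 = 189; Q' = 1410 − 8·140 = 290.
Buyers' price falls by P* − Pb = 154 − 140 = 14; sellers' price rises by Ps − P* = 189 − 154 = 35.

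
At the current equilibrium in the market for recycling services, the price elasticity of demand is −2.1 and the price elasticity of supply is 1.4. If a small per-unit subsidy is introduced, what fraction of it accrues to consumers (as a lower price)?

Consumer share = 0.4

For a small subsidy around the equilibrium, the benefit split depends on the relative slopes, which at a point are proportional to the elasticities.
Buyer share = εs/(εs + |εd|) = 1.4/(1.4 + 2.1) = 0.4; seller share = |εd|/(εs + |εd|) = 0.6.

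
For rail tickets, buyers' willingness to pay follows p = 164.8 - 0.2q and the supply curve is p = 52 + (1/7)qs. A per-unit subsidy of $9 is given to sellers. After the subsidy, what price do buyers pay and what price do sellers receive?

Pre-subsidy: 164.8 - 0.2q = 52 + (1/7)q gives q* = 329 and p* = 99.
With the subsidy, sellers receive ps = pb + 9 for each unit, where pb is the price buyers pay.
On the curves, pb = 164.8 - 0.2q and ps = 52 + (1/7)q; the wedge ps − pb = 9 gives 52 + (1/7)q − (164.8 - 0.2q) = 9, so q' = 355.25.
Then pb = 164.8 − 0.2·355.25 = 93.75 and ps = 52 + (1/7)·355.25 = 102.75.

Buyers pay $93.75; sellers receive $102.75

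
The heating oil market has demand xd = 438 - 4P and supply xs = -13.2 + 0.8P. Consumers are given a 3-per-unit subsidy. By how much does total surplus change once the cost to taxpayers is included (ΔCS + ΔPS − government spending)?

Pre-subsidy: 438 - 4P = -13.2 + 0.8P gives P* = 94, x* = 62.
With the rebate, buyers effectively pay Pb = Ps − 3, where Ps is the price sellers receive.
Demand in terms of Ps becomes xd = 438 − 4(Ps − 3) = 450 - 4Ps. Setting this equal to supply: 450 - 4Ps = -13.2 + 0.8Ps, so Ps = 96.5.
Buyers pay Pb = 96.5 − 3 = 93.5; x' = -13.2 + 0.8·96.5 = 64.
ΔCS = ½(62 + 64)(94 − 93.5) = 31.5; ΔPS = ½(62 + 64)(96.5 − 94) = 157.5.
Government spending = 3 × 64 = 192.
Net change = 31.5 + 157.5 − 192 = -3. The loss equals the DWL triangle ½·3·2.

Net change in total surplus = -3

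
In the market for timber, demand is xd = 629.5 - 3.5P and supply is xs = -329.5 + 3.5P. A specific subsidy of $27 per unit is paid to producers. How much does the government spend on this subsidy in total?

Pre-subsidy: 629.5 - 3.5P = -329.5 + 3.5P gives P* = 137, x* = 150.
With the subsidy, sellers receive Ps = Pb + 27 for each unit, where Pb is the price buyers pay.
Supply in terms of Pb becomes xs = -329.5 + 3.5(Pb + 27) = -235 + 3.5Pb. Setting this equal to demand: 629.5 - 3.5Pb = -235 + 3.5Pb, so Pb = 123.5.
Sellers receive Ps = 123.5 + 27 = 150.5; x' = 629.5 − 3.5·123.5 = 197.25.
Government outlay = subsidy × quantity = 27 × 197.25 = 5325.75.

Government cost = $5325.75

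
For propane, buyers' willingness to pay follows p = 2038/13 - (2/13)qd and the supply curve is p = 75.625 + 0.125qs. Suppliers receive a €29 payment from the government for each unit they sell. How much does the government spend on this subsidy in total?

Pre-subsidy: 2038/13 - (2/13)q = 75.625 + 0.125q gives q* = 291 and p* = 112.
With the subsidy, sellers receive ps = pb + 29 for each unit, where pb is the price buyers pay.
On the curves, pb = 2038/13 - (2/13)q and ps = 75.625 + 0.125q; the wedge ps − pb = 29 gives 75.625 + 0.125q − (2038/13 - (2/13)q) = 29, so q' = 395.
Then pb = 2038/13 − (2/13)·395 = 96 and ps = 75.625 + 0.125·395 = 125.
Government outlay = subsidy × quantity = 29 × 395 = 11455.

Government cost = €11455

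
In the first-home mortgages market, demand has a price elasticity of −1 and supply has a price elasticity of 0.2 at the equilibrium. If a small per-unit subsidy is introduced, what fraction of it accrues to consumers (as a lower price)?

Consumer share = 1/6

For a small subsidy around the equilibrium, the benefit split depends on the relative slopes, which at a point are proportional to the elasticities.
Buyer share = εs/(εs + |εd|) = 0.2/(0.2 + 1) = 1/6; seller share = |εd|/(εs + |εd|) = 5/6.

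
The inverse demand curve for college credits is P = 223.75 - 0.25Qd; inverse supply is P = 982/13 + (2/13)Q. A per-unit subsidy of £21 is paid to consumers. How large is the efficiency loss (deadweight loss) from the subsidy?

Deadweight loss = £546

Pre-subsidy: 223.75 - 0.25Q = 982/13 + (2/13)Q gives Q* = 367 and P* = 132.
With the rebate, buyers effectively pay Pb = Ps − 21, where Ps is the price sellers receive.
On the curves, Pb = 223.75 - 0.25Q and Ps = 982/13 + (2/13)Q; the wedge Ps − Pb = 21 gives 982/13 + (2/13)Q − (223.75 - 0.25Q) = 21, so Q' = 419.
Then Pb = 223.75 − 0.25·419 = 119 and Ps = 982/13 + (2/13)·419 = 140.
The subsidy expands output by 419 − 367 = 52 past the efficient level; on those units the gap between marginal cost and willingness to pay runs from 0 up to 21.
DWL = ½ × 21 × 52 = 546.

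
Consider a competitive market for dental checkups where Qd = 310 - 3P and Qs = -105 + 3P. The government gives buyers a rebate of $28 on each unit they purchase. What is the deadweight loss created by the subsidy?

Pre-subsidy: 310 - 3P = -105 + 3P gives P* = 415/6, Q* = 102.5.
With the rebate, buyers effectively pay Pb = Ps − 28, where Ps is the price sellers receive.
Demand in terms of Ps becomes Qd = 310 − 3(Ps − 28) = 394 - 3Ps. Setting this equal to supply: 394 - 3Ps = -105 + 3Ps, so Ps = 499/6.
Buyers pay Pb = 499/6 − 28 = 331/6; Q' = -105 + 3·(499/6) = 144.5.
The subsidy expands output by 144.5 − 102.5 = 42 past the efficient level; on those units the gap between marginal cost and willingness to pay runs from 0 up to 28.
DWL = ½ × 28 × 42 = 588.

Deadweight loss = $588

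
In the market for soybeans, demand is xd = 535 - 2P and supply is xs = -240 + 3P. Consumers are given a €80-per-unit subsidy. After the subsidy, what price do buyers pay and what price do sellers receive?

Buyers pay €107; sellers receive €187

Pre-subsidy: 535 - 2P = -240 + 3P gives P* = 155, x* = 225.
With the rebate, buyers effectively pay Pb = Ps − 80, where Ps is the price sellers receive.
Demand in terms of Ps becomes xd = 535 − 2(Ps − 80) = 695 - 2Ps. Setting this equal to supply: 695 - 2Ps = -240 + 3Ps, so Ps = 187.
Buyers pay Pb = 187 − 80 = 107; x' = -240 + 3·187 = 321.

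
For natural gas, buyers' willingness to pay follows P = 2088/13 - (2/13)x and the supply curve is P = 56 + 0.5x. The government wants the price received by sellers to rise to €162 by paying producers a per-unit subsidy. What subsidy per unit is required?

At a seller price of 162, quantity supplied is -112 + 2·162 = 212.
Buyers absorb 212 only when they pay Pb = 2088/13 − (2/13)·212 = 128.
s = Ps − Pb = 162 − 128 = 34.

Required subsidy s = €34 per unit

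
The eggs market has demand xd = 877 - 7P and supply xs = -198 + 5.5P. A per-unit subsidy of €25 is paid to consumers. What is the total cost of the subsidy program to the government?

Pre-subsidy: 877 - 7P = -198 + 5.5P gives P* = 86, x* = 275.
With the rebate, buyers effectively pay Pb = Ps − 25, where Ps is the price sellers receive.
Demand in terms of Ps becomes xd = 877 − 7(Ps − 25) = 1052 - 7Ps. Setting this equal to supply: 1052 - 7Ps = -198 + 5.5Ps, so Ps = 100.
Buyers pay Pb = 100 − 25 = 75; x' = -198 + 5.5·100 = 352.
Government outlay = subsidy × quantity = 25 × 352 = 8800.

Government cost = €8800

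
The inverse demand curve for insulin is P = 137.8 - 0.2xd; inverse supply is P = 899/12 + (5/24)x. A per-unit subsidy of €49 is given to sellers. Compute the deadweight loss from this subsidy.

Pre-subsidy: 137.8 - 0.2x = 899/12 + (5/24)x gives x* = 154 and P* = 107.
With the subsidy, sellers receive Ps = Pb + 49 for each unit, where Pb is the price buyers pay.
On the curves, Pb = 137.8 - 0.2x and Ps = 899/12 + (5/24)x; the wedge Ps − Pb = 49 gives 899/12 + (5/24)x − (137.8 - 0.2x) = 49, so x' = 274.
Then Pb = 137.8 − 0.2·274 = 83 and Ps = 899/12 + (5/24)·274 = 132.
The subsidy expands output by 274 − 154 = 120 past the efficient level; on those units the gap between marginal cost and willingness to pay runs from 0 up to 49.
DWL = ½ × 49 × 120 = 2940.

Deadweight loss = €2940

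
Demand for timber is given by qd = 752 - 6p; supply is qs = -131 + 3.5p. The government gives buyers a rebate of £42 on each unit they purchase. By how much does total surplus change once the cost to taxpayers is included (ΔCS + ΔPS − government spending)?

Net change in total surplus = -37044/19

Pre-subsidy: 752 - 6p = -131 + 3.5p gives p* = 1766/19, q* = 3692/19.
With the rebate, buyers effectively pay pb = ps − 42, where ps is the price sellers receive.
Demand in terms of ps becomes qd = 752 − 6(ps − 42) = 1004 - 6ps. Setting this equal to supply: 1004 - 6ps = -131 + 3.5ps, so ps = 2270/19.
Buyers pay pb = 2270/19 − 42 = 1472/19; q' = -131 + 3.5·(2270/19) = 5456/19.
ΔCS = ½(3692/19 + 5456/19)(1766/19 − 1472/19) = 1344756/361; ΔPS = ½(3692/19 + 5456/19)(2270/19 − 1766/19) = 2305296/361.
Government spending = 42 × 5456/19 = 229152/19.
Net change = 1344756/361 + 2305296/361 − 229152/19 = -37044/19. The loss equals the DWL triangle ½·42·1764/19.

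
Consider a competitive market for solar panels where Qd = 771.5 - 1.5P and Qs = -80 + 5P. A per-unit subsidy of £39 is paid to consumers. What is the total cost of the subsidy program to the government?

Government cost = £24180

Pre-subsidy: 771.5 - 1.5P = -80 + 5P gives P* = 131, Q* = 575.
With the rebate, buyers effectively pay Pb = Ps − 39, where Ps is the price sellers receive.
Demand in terms of Ps becomes Qd = 771.5 − 1.5(Ps − 39) = 830 - 1.5Ps. Setting this equal to supply: 830 - 1.5Ps = -80 + 5Ps, so Ps = 140.
Buyers pay Pb = 140 − 39 = 101; Q' = -80 + 5·140 = 620.
Government outlay = subsidy × quantity = 39 × 620 = 24180.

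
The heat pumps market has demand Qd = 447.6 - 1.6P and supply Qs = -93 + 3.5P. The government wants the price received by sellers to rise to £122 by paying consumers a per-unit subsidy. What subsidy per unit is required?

Required subsidy s = £51 per unit

At a seller price of 122, quantity supplied is -93 + 3.5·122 = 334.
Buyers absorb 334 only when they pay Pb with 447.6 − 1.6·Pb = 334, i.e. Pb = 71.
s = Ps − Pb = 122 − 71 = 51.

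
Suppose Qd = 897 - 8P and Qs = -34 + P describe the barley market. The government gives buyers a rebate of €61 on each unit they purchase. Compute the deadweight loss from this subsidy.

Pre-subsidy: 897 - 8P = -34 + P gives P* = 931/9, Q* = 625/9.
With the rebate, buyers effectively pay Pb = Ps − 61, where Ps is the price sellers receive.
Demand in terms of Ps becomes Qd = 897 − 8(Ps − 61) = 1385 - 8Ps. Setting this equal to supply: 1385 - 8Ps = -34 + Ps, so Ps = 473/3.
Buyers pay Pb = 473/3 − 61 = 290/3; Q' = -34 + 1·(473/3) = 371/3.
The subsidy expands output by 371/3 − 625/9 = 488/9 past the efficient level; on those units the gap between marginal cost and willingness to pay runs from 0 up to 61.
DWL = ½ × 61 × 488/9 = 14884/9.

Deadweight loss = 14884/9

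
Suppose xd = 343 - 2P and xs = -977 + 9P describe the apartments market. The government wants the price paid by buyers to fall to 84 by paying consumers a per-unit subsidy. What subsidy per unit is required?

At a buyer price of 84, quantity demanded is 343 − 2·84 = 175.
Sellers supply 175 only when they receive Ps with -977 + 9·Ps = 175, i.e. Ps = 128.
s = Ps − Pb = 128 − 84 = 44.

Required subsidy s = 44 per unit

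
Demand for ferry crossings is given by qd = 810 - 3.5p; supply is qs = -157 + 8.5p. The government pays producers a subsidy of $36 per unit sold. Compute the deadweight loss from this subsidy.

Pre-subsidy: 810 - 3.5p = -157 + 8.5p gives p* = 967/12, q* = 12671/24.
With the subsidy, sellers receive ps = pb + 36 for each unit, where pb is the price buyers pay.
Supply in terms of pb becomes qs = -157 + 8.5(pb + 36) = 149 + 8.5pb. Setting this equal to demand: 810 - 3.5pb = 149 + 8.5pb, so pb = 661/12.
Sellers receive ps = 661/12 + 36 = 1093/12; q' = 810 − 3.5·(661/12) = 14813/24.
The subsidy expands output by 14813/24 − 12671/24 = 89.25 past the efficient level; on those units the gap between marginal cost and willingness to pay runs from 0 up to 36.
DWL = ½ × 36 × 89.25 = 1606.5.

Deadweight loss = $1606.5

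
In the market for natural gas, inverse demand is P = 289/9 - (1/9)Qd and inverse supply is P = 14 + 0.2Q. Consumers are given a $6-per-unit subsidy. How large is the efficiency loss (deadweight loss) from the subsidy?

Deadweight loss = 405/7

Pre-subsidy: 289/9 - (1/9)Q = 14 + 0.2Q gives Q* = 815/14 and P* = 359/14.
With the rebate, buyers effectively pay Pb = Ps − 6, where Ps is the price sellers receive.
On the curves, Pb = 289/9 - (1/9)Q and Ps = 14 + 0.2Q; the wedge Ps − Pb = 6 gives 14 + 0.2Q − (289/9 - (1/9)Q) = 6, so Q' = 77.5.
Then Pb = 289/9 − (1/9)·77.5 = 23.5 and Ps = 14 + 0.2·77.5 = 29.5.
The subsidy expands output by 77.5 − 815/14 = 135/7 past the efficient level; on those units the gap between marginal cost and willingness to pay runs from 0 up to 6.
DWL = ½ × 6 × 135/7 = 405/7.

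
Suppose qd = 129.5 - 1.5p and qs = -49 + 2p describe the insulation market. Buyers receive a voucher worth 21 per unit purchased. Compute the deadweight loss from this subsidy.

Deadweight loss = 189

Pre-subsidy: 129.5 - 1.5p = -49 + 2p gives p* = 51, q* = 53.
With the rebate, buyers effectively pay pb = ps − 21, where ps is the price sellers receive.
Demand in terms of ps becomes qd = 129.5 − 1.5(ps − 21) = 161 - 1.5ps. Setting this equal to supply: 161 - 1.5ps = -49 + 2ps, so ps = 60.
Buyers pay pb = 60 − 21 = 39; q' = -49 + 2·60 = 71.
The subsidy expands output by 71 − 53 = 18 past the efficient level; on those units the gap between marginal cost and willingness to pay runs from 0 up to 21.
DWL = ½ × 21 × 18 = 189.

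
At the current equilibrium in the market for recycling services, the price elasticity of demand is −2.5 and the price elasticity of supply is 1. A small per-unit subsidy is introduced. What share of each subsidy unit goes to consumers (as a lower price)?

For a small subsidy around the equilibrium, the benefit split depends on the relative slopes, which at a point are proportional to the elasticities.
Buyer share = εs/(εs + |εd|) = 1/(1 + 2.5) = 2/7; seller share = |εd|/(εs + |εd|) = 5/7.

Consumer share = 2/7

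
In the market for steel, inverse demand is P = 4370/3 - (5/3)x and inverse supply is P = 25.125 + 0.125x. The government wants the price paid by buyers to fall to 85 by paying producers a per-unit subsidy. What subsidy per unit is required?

At a buyer price of 85, quantity demanded is 874 − 0.6·85 = 823.
Sellers supply 823 only when they receive Ps = 25.125 + 0.125·823 = 128.
s = Ps − Pb = 128 − 85 = 43.

Required subsidy s = 43 per unit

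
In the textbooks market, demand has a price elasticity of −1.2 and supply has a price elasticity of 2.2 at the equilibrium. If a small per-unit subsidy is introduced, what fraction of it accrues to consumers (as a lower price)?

For a small subsidy around the equilibrium, the benefit split depends on the relative slopes, which at a point are proportional to the elasticities.
Buyer share = εs/(εs + |εd|) = 2.2/(2.2 + 1.2) = 11/17; seller share = |εd|/(εs + |εd|) = 6/17.

Consumer share = 11/17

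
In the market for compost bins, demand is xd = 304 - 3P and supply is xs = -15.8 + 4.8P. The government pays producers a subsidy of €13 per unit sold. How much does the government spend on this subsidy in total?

Government cost = €2665

Pre-subsidy: 304 - 3P = -15.8 + 4.8P gives P* = 41, x* = 181.
With the subsidy, sellers receive Ps = Pb + 13 for each unit, where Pb is the price buyers pay.
Supply in terms of Pb becomes xs = -15.8 + 4.8(Pb + 13) = 46.6 + 4.8Pb. Setting this equal to demand: 304 - 3Pb = 46.6 + 4.8Pb, so Pb = 33.
Sellers receive Ps = 33 + 13 = 46; x' = 304 − 3·33 = 205.
Government outlay = subsidy × quantity = 13 × 205 = 2665.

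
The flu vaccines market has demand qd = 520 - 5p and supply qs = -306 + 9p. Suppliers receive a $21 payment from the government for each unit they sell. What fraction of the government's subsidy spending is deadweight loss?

Pre-subsidy: 520 - 5p = -306 + 9p gives p* = 59, q* = 225.
With the subsidy, sellers receive ps = pb + 21 for each unit, where pb is the price buyers pay.
Supply in terms of pb becomes qs = -306 + 9(pb + 21) = -117 + 9pb. Setting this equal to demand: 520 - 5pb = -117 + 9pb, so pb = 45.5.
Sellers receive ps = 45.5 + 21 = 66.5; q' = 520 − 5·45.5 = 292.5.
ΔCS = ½(225 + 292.5)(59 − 45.5) = 3493.125; ΔPS = ½(225 + 292.5)(66.5 − 59) = 1940.625.
Government spending = 21 × 292.5 = 6142.5.
DWL = ½ × 21 × (292.5 − 225) = 708.75; fraction = 708.75 / 6142.5 = 3/26.

DWL / government spending = 3/26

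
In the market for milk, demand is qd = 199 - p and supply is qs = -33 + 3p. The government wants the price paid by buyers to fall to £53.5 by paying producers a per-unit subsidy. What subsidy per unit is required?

At a buyer price of 53.5, quantity demanded is 199 − 1·53.5 = 145.5.
Sellers supply 145.5 only when they receive ps with -33 + 3·ps = 145.5, i.e. ps = 59.5.
s = ps − pb = 59.5 − 53.5 = 6.

Required subsidy s = £6 per unit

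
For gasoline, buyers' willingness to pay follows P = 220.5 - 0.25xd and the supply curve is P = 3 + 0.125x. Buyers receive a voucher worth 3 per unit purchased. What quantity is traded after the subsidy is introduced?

x' = 588

Pre-subsidy: 220.5 - 0.25x = 3 + 0.125x gives x* = 580 and P* = 75.5.
With the rebate, buyers effectively pay Pb = Ps − 3, where Ps is the price sellers receive.
On the curves, Pb = 220.5 - 0.25x and Ps = 3 + 0.125x; the wedge Ps − Pb = 3 gives 3 + 0.125x − (220.5 - 0.25x) = 3, so x' = 588.
Then Pb = 220.5 − 0.25·588 = 73.5 and Ps = 3 + 0.125·588 = 76.5.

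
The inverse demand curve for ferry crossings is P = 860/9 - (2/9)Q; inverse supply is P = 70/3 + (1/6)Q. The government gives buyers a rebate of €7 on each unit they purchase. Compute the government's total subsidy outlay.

Pre-subsidy: 860/9 - (2/9)Q = 70/3 + (1/6)Q gives Q* = 1300/7 and P* = 380/7.
With the rebate, buyers effectively pay Pb = Ps − 7, where Ps is the price sellers receive.
On the curves, Pb = 860/9 - (2/9)Q and Ps = 70/3 + (1/6)Q; the wedge Ps − Pb = 7 gives 70/3 + (1/6)Q − (860/9 - (2/9)Q) = 7, so Q' = 1426/7.
Then Pb = 860/9 − (2/9)·(1426/7) = 352/7 and Ps = 70/3 + (1/6)·(1426/7) = 401/7.
Government outlay = subsidy × quantity = 7 × 1426/7 = 1426.

Government cost = €1426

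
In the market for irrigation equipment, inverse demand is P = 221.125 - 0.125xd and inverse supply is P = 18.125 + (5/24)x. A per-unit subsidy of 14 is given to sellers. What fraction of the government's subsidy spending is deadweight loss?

Pre-subsidy: 221.125 - 0.125x = 18.125 + (5/24)x gives x* = 609 and P* = 145.
With the subsidy, sellers receive Ps = Pb + 14 for each unit, where Pb is the price buyers pay.
On the curves, Pb = 221.125 - 0.125x and Ps = 18.125 + (5/24)x; the wedge Ps − Pb = 14 gives 18.125 + (5/24)x − (221.125 - 0.125x) = 14, so x' = 651.
Then Pb = 221.125 − 0.125·651 = 139.75 and Ps = 18.125 + (5/24)·651 = 153.75.
ΔCS = ½(609 + 651)(145 − 139.75) = 3307.5; ΔPS = ½(609 + 651)(153.75 − 145) = 5512.5.
Government spending = 14 × 651 = 9114.
DWL = ½ × 14 × (651 − 609) = 294; fraction = 294 / 9114 = 1/31.

DWL / government spending = 1/31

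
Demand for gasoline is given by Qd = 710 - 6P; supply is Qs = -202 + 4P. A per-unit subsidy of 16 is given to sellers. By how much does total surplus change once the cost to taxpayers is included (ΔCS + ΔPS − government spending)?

Pre-subsidy: 710 - 6P = -202 + 4P gives P* = 91.2, Q* = 162.8.
With the subsidy, sellers receive Ps = Pb + 16 for each unit, where Pb is the price buyers pay.
Supply in terms of Pb becomes Qs = -202 + 4(Pb + 16) = -138 + 4Pb. Setting this equal to demand: 710 - 6Pb = -138 + 4Pb, so Pb = 84.8.
Sellers receive Ps = 84.8 + 16 = 100.8; Q' = 710 − 6·84.8 = 201.2.
ΔCS = ½(162.8 + 201.2)(91.2 − 84.8) = 1164.8; ΔPS = ½(162.8 + 201.2)(100.8 − 91.2) = 1747.2.
Government spending = 16 × 201.2 = 3219.2.
Net change = 1164.8 + 1747.2 − 3219.2 = -307.2. The loss equals the DWL triangle ½·16·38.4.

Net change in total surplus = -307.2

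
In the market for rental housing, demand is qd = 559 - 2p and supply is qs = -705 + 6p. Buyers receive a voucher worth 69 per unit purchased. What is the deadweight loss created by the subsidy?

Deadweight loss = 3570.75

Pre-subsidy: 559 - 2p = -705 + 6p gives p* = 158, q* = 243.
With the rebate, buyers effectively pay pb = ps − 69, where ps is the price sellers receive.
Demand in terms of ps becomes qd = 559 − 2(ps − 69) = 697 - 2ps. Setting this equal to supply: 697 - 2ps = -705 + 6ps, so ps = 175.25.
Buyers pay pb = 175.25 − 69 = 106.25; q' = -705 + 6·175.25 = 346.5.
The subsidy expands output by 346.5 − 243 = 103.5 past the efficient level; on those units the gap between marginal cost and willingness to pay runs from 0 up to 69.
DWL = ½ × 69 × 103.5 = 3570.75.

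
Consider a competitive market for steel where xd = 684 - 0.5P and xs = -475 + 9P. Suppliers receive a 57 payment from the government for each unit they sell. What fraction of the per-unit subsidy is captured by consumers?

Pre-subsidy: 684 - 0.5P = -475 + 9P gives P* = 122, x* = 623.
With the subsidy, sellers receive Ps = Pb + 57 for each unit, where Pb is the price buyers pay.
Supply in terms of Pb becomes xs = -475 + 9(Pb + 57) = 38 + 9Pb. Setting this equal to demand: 684 - 0.5Pb = 38 + 9Pb, so Pb = 68.
Sellers receive Ps = 68 + 57 = 125; x' = 684 − 0.5·68 = 650.
Buyers' price falls by P* − Pb = 122 − 68 = 54; sellers' price rises by Ps − P* = 125 − 122 = 3.
So consumers capture 54/57 = 18/19 of each unit of subsidy.

Consumer share = 18/19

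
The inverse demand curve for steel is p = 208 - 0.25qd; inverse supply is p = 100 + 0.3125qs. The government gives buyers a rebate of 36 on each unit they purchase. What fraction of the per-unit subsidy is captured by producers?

Producer share = 5/9

Pre-subsidy: 208 - 0.25q = 100 + 0.3125q gives q* = 192 and p* = 160.
With the rebate, buyers effectively pay pb = ps − 36, where ps is the price sellers receive.
On the curves, pb = 208 - 0.25q and ps = 100 + 0.3125q; the wedge ps − pb = 36 gives 100 + 0.3125q − (208 - 0.25q) = 36, so q' = 256.
Then pb = 208 − 0.25·256 = 144 and ps = 100 + 0.3125·256 = 180.
Buyers' price falls by p* − pb = 160 − 144 = 16; sellers' price rises by ps − p* = 180 − 160 = 20.
So producers capture 20/36 = 5/9 of each unit of subsidy.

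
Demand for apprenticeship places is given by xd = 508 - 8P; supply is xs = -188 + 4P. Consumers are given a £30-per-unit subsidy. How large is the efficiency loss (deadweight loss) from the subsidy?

Pre-subsidy: 508 - 8P = -188 + 4P gives P* = 58, x* = 44.
With the rebate, buyers effectively pay Pb = Ps − 30, where Ps is the price sellers receive.
Demand in terms of Ps becomes xd = 508 − 8(Ps − 30) = 748 - 8Ps. Setting this equal to supply: 748 - 8Ps = -188 + 4Ps, so Ps = 78.
Buyers pay Pb = 78 − 30 = 48; x' = -188 + 4·78 = 124.
The subsidy expands output by 124 − 44 = 80 past the efficient level; on those units the gap between marginal cost and willingness to pay runs from 0 up to 30.
DWL = ½ × 30 × 80 = 1200.

Deadweight loss = £1200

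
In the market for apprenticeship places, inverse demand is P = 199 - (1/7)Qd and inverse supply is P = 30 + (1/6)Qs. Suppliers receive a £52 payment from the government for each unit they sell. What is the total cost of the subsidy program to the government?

Government cost = £37128

Pre-subsidy: 199 - (1/7)Q = 30 + (1/6)Q gives Q* = 546 and P* = 121.
With the subsidy, sellers receive Ps = Pb + 52 for each unit, where Pb is the price buyers pay.
On the curves, Pb = 199 - (1/7)Q and Ps = 30 + (1/6)Q; the wedge Ps − Pb = 52 gives 30 + (1/6)Q − (199 - (1/7)Q) = 52, so Q' = 714.
Then Pb = 199 − (1/7)·714 = 97 and Ps = 30 + (1/6)·714 = 149.
Government outlay = subsidy × quantity = 52 × 714 = 37128.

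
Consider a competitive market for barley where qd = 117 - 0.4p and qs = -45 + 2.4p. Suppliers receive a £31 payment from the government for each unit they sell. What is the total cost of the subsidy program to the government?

Pre-subsidy: 117 - 0.4p = -45 + 2.4p gives p* = 405/7, q* = 657/7.
With the subsidy, sellers receive ps = pb + 31 for each unit, where pb is the price buyers pay.
Supply in terms of pb becomes qs = -45 + 2.4(pb + 31) = 29.4 + 2.4pb. Setting this equal to demand: 117 - 0.4pb = 29.4 + 2.4pb, so pb = 219/7.
Sellers receive ps = 219/7 + 31 = 436/7; q' = 117 − 0.4·(219/7) = 3657/35.
Government outlay = subsidy × quantity = 31 × 3657/35 = 113367/35.

Government cost = 113367/35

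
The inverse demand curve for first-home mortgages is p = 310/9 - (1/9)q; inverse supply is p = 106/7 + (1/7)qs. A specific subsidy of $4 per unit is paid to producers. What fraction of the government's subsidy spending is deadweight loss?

Pre-subsidy: 310/9 - (1/9)q = 106/7 + (1/7)q gives q* = 76 and p* = 26.
With the subsidy, sellers receive ps = pb + 4 for each unit, where pb is the price buyers pay.
On the curves, pb = 310/9 - (1/9)q and ps = 106/7 + (1/7)q; the wedge ps − pb = 4 gives 106/7 + (1/7)q − (310/9 - (1/9)q) = 4, so q' = 91.75.
Then pb = 310/9 − (1/9)·91.75 = 24.25 and ps = 106/7 + (1/7)·91.75 = 28.25.
ΔCS = ½(76 + 91.75)(26 − 24.25) = 146.78125; ΔPS = ½(76 + 91.75)(28.25 − 26) = 188.71875.
Government spending = 4 × 91.75 = 367.
DWL = ½ × 4 × (91.75 − 76) = 31.5; fraction = 31.5 / 367 = 63/734.

DWL / government spending = 63/734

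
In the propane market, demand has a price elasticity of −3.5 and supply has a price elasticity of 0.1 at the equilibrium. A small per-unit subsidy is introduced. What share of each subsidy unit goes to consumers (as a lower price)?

Consumer share = 1/36

For a small subsidy around the equilibrium, the benefit split depends on the relative slopes, which at a point are proportional to the elasticities.
Buyer share = εs/(εs + |εd|) = 0.1/(0.1 + 3.5) = 1/36; seller share = |εd|/(εs + |εd|) = 35/36.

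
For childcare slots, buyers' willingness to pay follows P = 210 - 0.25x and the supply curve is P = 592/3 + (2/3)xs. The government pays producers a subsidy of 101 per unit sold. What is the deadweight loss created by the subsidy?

Deadweight loss = 61206/11

Pre-subsidy: 210 - 0.25x = 592/3 + (2/3)x gives x* = 152/11 and P* = 2272/11.
With the subsidy, sellers receive Ps = Pb + 101 for each unit, where Pb is the price buyers pay.
On the curves, Pb = 210 - 0.25x and Ps = 592/3 + (2/3)x; the wedge Ps − Pb = 101 gives 592/3 + (2/3)x − (210 - 0.25x) = 101, so x' = 124.
Then Pb = 210 − 0.25·124 = 179 and Ps = 592/3 + (2/3)·124 = 280.
The subsidy expands output by 124 − 152/11 = 1212/11 past the efficient level; on those units the gap between marginal cost and willingness to pay runs from 0 up to 101.
DWL = ½ × 101 × 1212/11 = 61206/11.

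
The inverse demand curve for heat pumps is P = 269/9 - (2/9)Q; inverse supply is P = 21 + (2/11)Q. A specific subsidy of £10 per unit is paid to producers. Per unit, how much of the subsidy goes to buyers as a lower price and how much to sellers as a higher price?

Pre-subsidy: 269/9 - (2/9)Q = 21 + (2/11)Q gives Q* = 22 and P* = 25.
With the subsidy, sellers receive Ps = Pb + 10 for each unit, where Pb is the price buyers pay.
On the curves, Pb = 269/9 - (2/9)Q and Ps = 21 + (2/11)Q; the wedge Ps − Pb = 10 gives 21 + (2/11)Q − (269/9 - (2/9)Q) = 10, so Q' = 46.75.
Then Pb = 269/9 − (2/9)·46.75 = 19.5 and Ps = 21 + (2/11)·46.75 = 29.5.
Buyers' price falls by P* − Pb = 25 − 19.5 = 5.5; sellers' price rises by Ps − P* = 29.5 − 25 = 4.5.

Buyers gain £5.5 per unit; sellers gain £4.5 per unit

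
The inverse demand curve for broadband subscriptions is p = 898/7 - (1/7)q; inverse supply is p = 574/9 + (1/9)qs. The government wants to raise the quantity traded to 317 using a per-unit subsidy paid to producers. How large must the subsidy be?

At q = 317, from the demand curve buyers pay pb = 898/7 − (1/7)·317 = 83; from the supply curve sellers need ps = 574/9 + (1/9)·317 = 99.
The subsidy must fill the gap: s = ps − pb = 99 − 83 = 16.

Required subsidy s = 16 per unit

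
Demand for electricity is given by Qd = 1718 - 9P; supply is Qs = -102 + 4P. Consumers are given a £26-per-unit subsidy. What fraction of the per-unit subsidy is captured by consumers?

Pre-subsidy: 1718 - 9P = -102 + 4P gives P* = 140, Q* = 458.
With the rebate, buyers effectively pay Pb = Ps − 26, where Ps is the price sellers receive.
Demand in terms of Ps becomes Qd = 1718 − 9(Ps − 26) = 1952 - 9Ps. Setting this equal to supply: 1952 - 9Ps = -102 + 4Ps, so Ps = 158.
Buyers pay Pb = 158 − 26 = 132; Q' = -102 + 4·158 = 530.
Buyers' price falls by P* − Pb = 140 − 132 = 8; sellers' price rises by Ps − P* = 158 − 140 = 18.
So consumers capture 8/26 = 4/13 of each unit of subsidy.

Consumer share = 4/13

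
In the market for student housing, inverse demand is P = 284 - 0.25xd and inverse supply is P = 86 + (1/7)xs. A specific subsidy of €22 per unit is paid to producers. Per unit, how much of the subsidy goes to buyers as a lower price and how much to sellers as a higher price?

Pre-subsidy: 284 - 0.25x = 86 + (1/7)x gives x* = 504 and P* = 158.
With the subsidy, sellers receive Ps = Pb + 22 for each unit, where Pb is the price buyers pay.
On the curves, Pb = 284 - 0.25x and Ps = 86 + (1/7)x; the wedge Ps − Pb = 22 gives 86 + (1/7)x − (284 - 0.25x) = 22, so x' = 560.
Then Pb = 284 − 0.25·560 = 144 and Ps = 86 + (1/7)·560 = 166.
Buyers' price falls by P* − Pb = 158 − 144 = 14; sellers' price rises by Ps − P* = 166 − 158 = 8.

Buyers gain €14 per unit; sellers gain €8 per unit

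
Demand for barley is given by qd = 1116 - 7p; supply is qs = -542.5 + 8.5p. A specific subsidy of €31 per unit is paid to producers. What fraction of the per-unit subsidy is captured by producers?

Producer share = 14/31

Pre-subsidy: 1116 - 7p = -542.5 + 8.5p gives p* = 107, q* = 367.
With the subsidy, sellers receive ps = pb + 31 for each unit, where pb is the price buyers pay.
Supply in terms of pb becomes qs = -542.5 + 8.5(pb + 31) = -279 + 8.5pb. Setting this equal to demand: 1116 - 7pb = -279 + 8.5pb, so pb = 90.
Sellers receive ps = 90 + 31 = 121; q' = 1116 − 7·90 = 486.
Buyers' price falls by p* − pb = 107 − 90 = 17; sellers' price rises by ps − p* = 121 − 107 = 14.
So producers capture 14/31 = 14/31 of each unit of subsidy.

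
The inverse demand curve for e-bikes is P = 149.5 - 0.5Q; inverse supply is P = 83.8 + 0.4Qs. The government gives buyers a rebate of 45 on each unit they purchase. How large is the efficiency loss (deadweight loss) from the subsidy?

Deadweight loss = 1125

Pre-subsidy: 149.5 - 0.5Q = 83.8 + 0.4Q gives Q* = 73 and P* = 113.
With the rebate, buyers effectively pay Pb = Ps − 45, where Ps is the price sellers receive.
On the curves, Pb = 149.5 - 0.5Q and Ps = 83.8 + 0.4Q; the wedge Ps − Pb = 45 gives 83.8 + 0.4Q − (149.5 - 0.5Q) = 45, so Q' = 123.
Then Pb = 149.5 − 0.5·123 = 88 and Ps = 83.8 + 0.4·123 = 133.
The subsidy expands output by 123 − 73 = 50 past the efficient level; on those units the gap between marginal cost and willingness to pay runs from 0 up to 45.
DWL = ½ × 45 × 50 = 1125.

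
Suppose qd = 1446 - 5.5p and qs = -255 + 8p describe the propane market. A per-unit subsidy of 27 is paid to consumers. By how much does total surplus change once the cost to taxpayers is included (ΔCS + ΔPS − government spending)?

Pre-subsidy: 1446 - 5.5p = -255 + 8p gives p* = 126, q* = 753.
With the rebate, buyers effectively pay pb = ps − 27, where ps is the price sellers receive.
Demand in terms of ps becomes qd = 1446 − 5.5(ps − 27) = 1594.5 - 5.5ps. Setting this equal to supply: 1594.5 - 5.5ps = -255 + 8ps, so ps = 137.
Buyers pay pb = 137 − 27 = 110; q' = -255 + 8·137 = 841.
ΔCS = ½(753 + 841)(126 − 110) = 12752; ΔPS = ½(753 + 841)(137 − 126) = 8767.
Government spending = 27 × 841 = 22707.
Net change = 12752 + 8767 − 22707 = -1188. The loss equals the DWL triangle ½·27·88.

Net change in total surplus = -1188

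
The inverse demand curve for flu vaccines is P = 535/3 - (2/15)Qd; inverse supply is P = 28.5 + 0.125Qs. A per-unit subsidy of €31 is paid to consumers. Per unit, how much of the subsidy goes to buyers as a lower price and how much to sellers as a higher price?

Buyers gain €16 per unit; sellers gain €15 per unit

Pre-subsidy: 535/3 - (2/15)Q = 28.5 + 0.125Q gives Q* = 580 and P* = 101.
With the rebate, buyers effectively pay Pb = Ps − 31, where Ps is the price sellers receive.
On the curves, Pb = 535/3 - (2/15)Q and Ps = 28.5 + 0.125Q; the wedge Ps − Pb = 31 gives 28.5 + 0.125Q − (535/3 - (2/15)Q) = 31, so Q' = 700.
Then Pb = 535/3 − (2/15)·700 = 85 and Ps = 28.5 + 0.125·700 = 116.
Buyers' price falls by P* − Pb = 101 − 85 = 16; sellers' price rises by Ps − P* = 116 − 101 = 15.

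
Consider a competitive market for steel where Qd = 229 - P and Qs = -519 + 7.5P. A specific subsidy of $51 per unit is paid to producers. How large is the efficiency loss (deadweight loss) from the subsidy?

Pre-subsidy: 229 - P = -519 + 7.5P gives P* = 88, Q* = 141.
With the subsidy, sellers receive Ps = Pb + 51 for each unit, where Pb is the price buyers pay.
Supply in terms of Pb becomes Qs = -519 + 7.5(Pb + 51) = -136.5 + 7.5Pb. Setting this equal to demand: 229 - Pb = -136.5 + 7.5Pb, so Pb = 43.
Sellers receive Ps = 43 + 51 = 94; Q' = 229 − 1·43 = 186.
The subsidy expands output by 186 − 141 = 45 past the efficient level; on those units the gap between marginal cost and willingness to pay runs from 0 up to 51.
DWL = ½ × 51 × 45 = 1147.5.

Deadweight loss = $1147.5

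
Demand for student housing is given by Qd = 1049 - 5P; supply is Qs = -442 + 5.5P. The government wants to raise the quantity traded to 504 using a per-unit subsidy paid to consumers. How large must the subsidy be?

Required subsidy s = 63 per unit

At Q = 504, invert demand for the buyer price: Pb = (1049 − 504)/5 = 109; invert supply for the seller price: Ps = (504 − (-442))/5.5 = 172.
The subsidy must fill the gap: s = Ps − Pb = 172 − 109 = 63.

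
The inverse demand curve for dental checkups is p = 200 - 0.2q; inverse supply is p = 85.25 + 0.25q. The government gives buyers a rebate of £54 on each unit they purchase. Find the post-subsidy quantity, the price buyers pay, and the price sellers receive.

q' = 375; buyers pay £125; sellers receive £179

Pre-subsidy: 200 - 0.2q = 85.25 + 0.25q gives q* = 255 and p* = 149.
With the rebate, buyers effectively pay pb = ps − 54, where ps is the price sellers receive.
On the curves, pb = 200 - 0.2q and ps = 85.25 + 0.25q; the wedge ps − pb = 54 gives 85.25 + 0.25q − (200 - 0.2q) = 54, so q' = 375.
Then pb = 200 − 0.2·375 = 125 and ps = 85.25 + 0.25·375 = 179.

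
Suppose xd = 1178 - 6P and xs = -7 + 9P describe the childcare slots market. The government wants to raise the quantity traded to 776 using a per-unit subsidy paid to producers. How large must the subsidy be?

At x = 776, invert demand for the buyer price: Pb = (1178 − 776)/6 = 67; invert supply for the seller price: Ps = (776 − (-7))/9 = 87.
The subsidy must fill the gap: s = Ps − Pb = 87 − 67 = 20.

Required subsidy s = 20 per unit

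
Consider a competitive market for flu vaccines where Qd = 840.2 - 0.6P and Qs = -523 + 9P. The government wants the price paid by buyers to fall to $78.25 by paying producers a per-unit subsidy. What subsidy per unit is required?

At a buyer price of 78.25, quantity demanded is 840.2 − 0.6·78.25 = 793.25.
Sellers supply 793.25 only when they receive Ps with -523 + 9·Ps = 793.25, i.e. Ps = 146.25.
s = Ps − Pb = 146.25 − 78.25 = 68.

Required subsidy s = $68 per unit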